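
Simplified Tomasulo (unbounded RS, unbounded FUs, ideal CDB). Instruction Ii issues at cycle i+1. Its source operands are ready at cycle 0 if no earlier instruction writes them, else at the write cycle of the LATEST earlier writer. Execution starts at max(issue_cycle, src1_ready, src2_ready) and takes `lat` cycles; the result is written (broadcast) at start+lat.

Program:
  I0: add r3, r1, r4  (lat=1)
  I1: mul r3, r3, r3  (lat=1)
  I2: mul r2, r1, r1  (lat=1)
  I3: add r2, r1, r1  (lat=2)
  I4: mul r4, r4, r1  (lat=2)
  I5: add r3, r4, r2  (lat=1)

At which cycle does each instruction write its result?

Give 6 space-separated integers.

Answer: 2 3 4 6 7 8

Derivation:
I0 add r3: issue@1 deps=(None,None) exec_start@1 write@2
I1 mul r3: issue@2 deps=(0,0) exec_start@2 write@3
I2 mul r2: issue@3 deps=(None,None) exec_start@3 write@4
I3 add r2: issue@4 deps=(None,None) exec_start@4 write@6
I4 mul r4: issue@5 deps=(None,None) exec_start@5 write@7
I5 add r3: issue@6 deps=(4,3) exec_start@7 write@8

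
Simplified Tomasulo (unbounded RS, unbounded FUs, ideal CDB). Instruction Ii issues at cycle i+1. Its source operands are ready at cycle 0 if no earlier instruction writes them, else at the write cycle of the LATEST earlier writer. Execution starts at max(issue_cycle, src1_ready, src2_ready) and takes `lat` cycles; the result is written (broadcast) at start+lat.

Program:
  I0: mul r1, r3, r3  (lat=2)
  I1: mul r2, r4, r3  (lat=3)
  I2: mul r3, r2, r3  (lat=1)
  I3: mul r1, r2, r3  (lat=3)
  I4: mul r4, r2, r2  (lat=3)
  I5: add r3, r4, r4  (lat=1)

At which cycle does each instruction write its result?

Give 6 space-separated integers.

Answer: 3 5 6 9 8 9

Derivation:
I0 mul r1: issue@1 deps=(None,None) exec_start@1 write@3
I1 mul r2: issue@2 deps=(None,None) exec_start@2 write@5
I2 mul r3: issue@3 deps=(1,None) exec_start@5 write@6
I3 mul r1: issue@4 deps=(1,2) exec_start@6 write@9
I4 mul r4: issue@5 deps=(1,1) exec_start@5 write@8
I5 add r3: issue@6 deps=(4,4) exec_start@8 write@9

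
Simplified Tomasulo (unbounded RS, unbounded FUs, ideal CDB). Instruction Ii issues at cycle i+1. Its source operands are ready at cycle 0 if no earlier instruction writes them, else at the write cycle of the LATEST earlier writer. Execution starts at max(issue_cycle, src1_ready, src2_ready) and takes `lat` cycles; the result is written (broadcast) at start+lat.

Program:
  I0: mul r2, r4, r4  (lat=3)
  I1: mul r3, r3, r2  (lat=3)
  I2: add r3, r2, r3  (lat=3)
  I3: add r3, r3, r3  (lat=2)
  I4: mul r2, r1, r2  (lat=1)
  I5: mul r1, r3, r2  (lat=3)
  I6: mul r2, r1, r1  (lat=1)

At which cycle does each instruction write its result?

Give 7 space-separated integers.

I0 mul r2: issue@1 deps=(None,None) exec_start@1 write@4
I1 mul r3: issue@2 deps=(None,0) exec_start@4 write@7
I2 add r3: issue@3 deps=(0,1) exec_start@7 write@10
I3 add r3: issue@4 deps=(2,2) exec_start@10 write@12
I4 mul r2: issue@5 deps=(None,0) exec_start@5 write@6
I5 mul r1: issue@6 deps=(3,4) exec_start@12 write@15
I6 mul r2: issue@7 deps=(5,5) exec_start@15 write@16

Answer: 4 7 10 12 6 15 16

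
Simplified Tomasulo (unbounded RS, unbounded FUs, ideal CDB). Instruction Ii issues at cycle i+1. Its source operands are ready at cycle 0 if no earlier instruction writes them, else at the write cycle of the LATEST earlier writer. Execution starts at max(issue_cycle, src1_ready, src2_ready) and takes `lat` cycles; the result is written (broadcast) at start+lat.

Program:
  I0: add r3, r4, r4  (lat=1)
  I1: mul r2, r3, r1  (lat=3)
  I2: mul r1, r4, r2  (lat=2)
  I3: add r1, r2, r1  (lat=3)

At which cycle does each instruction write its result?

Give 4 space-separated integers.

I0 add r3: issue@1 deps=(None,None) exec_start@1 write@2
I1 mul r2: issue@2 deps=(0,None) exec_start@2 write@5
I2 mul r1: issue@3 deps=(None,1) exec_start@5 write@7
I3 add r1: issue@4 deps=(1,2) exec_start@7 write@10

Answer: 2 5 7 10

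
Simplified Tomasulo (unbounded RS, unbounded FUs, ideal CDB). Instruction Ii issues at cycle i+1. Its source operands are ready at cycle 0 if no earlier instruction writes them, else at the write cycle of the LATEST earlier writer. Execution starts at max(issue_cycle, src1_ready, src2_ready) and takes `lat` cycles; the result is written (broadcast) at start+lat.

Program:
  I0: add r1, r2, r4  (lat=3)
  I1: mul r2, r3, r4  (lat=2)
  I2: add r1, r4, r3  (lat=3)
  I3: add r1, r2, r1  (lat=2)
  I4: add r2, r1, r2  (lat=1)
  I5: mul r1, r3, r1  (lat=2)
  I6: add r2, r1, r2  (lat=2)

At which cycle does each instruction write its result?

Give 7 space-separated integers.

I0 add r1: issue@1 deps=(None,None) exec_start@1 write@4
I1 mul r2: issue@2 deps=(None,None) exec_start@2 write@4
I2 add r1: issue@3 deps=(None,None) exec_start@3 write@6
I3 add r1: issue@4 deps=(1,2) exec_start@6 write@8
I4 add r2: issue@5 deps=(3,1) exec_start@8 write@9
I5 mul r1: issue@6 deps=(None,3) exec_start@8 write@10
I6 add r2: issue@7 deps=(5,4) exec_start@10 write@12

Answer: 4 4 6 8 9 10 12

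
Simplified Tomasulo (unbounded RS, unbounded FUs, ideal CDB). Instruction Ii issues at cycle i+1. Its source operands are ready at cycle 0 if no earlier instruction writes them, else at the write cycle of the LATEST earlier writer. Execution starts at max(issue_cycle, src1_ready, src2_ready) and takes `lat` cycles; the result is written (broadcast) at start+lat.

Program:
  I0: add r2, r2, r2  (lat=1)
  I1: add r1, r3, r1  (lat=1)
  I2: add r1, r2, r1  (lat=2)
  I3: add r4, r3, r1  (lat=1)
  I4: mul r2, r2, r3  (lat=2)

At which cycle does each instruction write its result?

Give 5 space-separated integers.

I0 add r2: issue@1 deps=(None,None) exec_start@1 write@2
I1 add r1: issue@2 deps=(None,None) exec_start@2 write@3
I2 add r1: issue@3 deps=(0,1) exec_start@3 write@5
I3 add r4: issue@4 deps=(None,2) exec_start@5 write@6
I4 mul r2: issue@5 deps=(0,None) exec_start@5 write@7

Answer: 2 3 5 6 7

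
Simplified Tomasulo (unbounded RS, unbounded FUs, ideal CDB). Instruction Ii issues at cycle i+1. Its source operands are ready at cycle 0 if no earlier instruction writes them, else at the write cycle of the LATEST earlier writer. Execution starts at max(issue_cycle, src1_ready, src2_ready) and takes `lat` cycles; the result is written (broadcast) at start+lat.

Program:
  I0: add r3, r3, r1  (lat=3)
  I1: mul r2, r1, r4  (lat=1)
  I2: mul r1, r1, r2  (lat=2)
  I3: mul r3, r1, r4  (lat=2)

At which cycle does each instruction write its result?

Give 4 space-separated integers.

I0 add r3: issue@1 deps=(None,None) exec_start@1 write@4
I1 mul r2: issue@2 deps=(None,None) exec_start@2 write@3
I2 mul r1: issue@3 deps=(None,1) exec_start@3 write@5
I3 mul r3: issue@4 deps=(2,None) exec_start@5 write@7

Answer: 4 3 5 7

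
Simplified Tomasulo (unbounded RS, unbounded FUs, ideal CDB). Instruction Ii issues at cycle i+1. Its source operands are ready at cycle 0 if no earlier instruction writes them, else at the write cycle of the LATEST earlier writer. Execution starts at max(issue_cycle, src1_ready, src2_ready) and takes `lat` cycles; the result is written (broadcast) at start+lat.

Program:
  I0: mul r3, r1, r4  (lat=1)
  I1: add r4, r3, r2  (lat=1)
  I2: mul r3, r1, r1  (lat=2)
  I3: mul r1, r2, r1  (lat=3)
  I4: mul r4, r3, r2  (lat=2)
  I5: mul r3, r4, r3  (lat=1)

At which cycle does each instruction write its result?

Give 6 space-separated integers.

I0 mul r3: issue@1 deps=(None,None) exec_start@1 write@2
I1 add r4: issue@2 deps=(0,None) exec_start@2 write@3
I2 mul r3: issue@3 deps=(None,None) exec_start@3 write@5
I3 mul r1: issue@4 deps=(None,None) exec_start@4 write@7
I4 mul r4: issue@5 deps=(2,None) exec_start@5 write@7
I5 mul r3: issue@6 deps=(4,2) exec_start@7 write@8

Answer: 2 3 5 7 7 8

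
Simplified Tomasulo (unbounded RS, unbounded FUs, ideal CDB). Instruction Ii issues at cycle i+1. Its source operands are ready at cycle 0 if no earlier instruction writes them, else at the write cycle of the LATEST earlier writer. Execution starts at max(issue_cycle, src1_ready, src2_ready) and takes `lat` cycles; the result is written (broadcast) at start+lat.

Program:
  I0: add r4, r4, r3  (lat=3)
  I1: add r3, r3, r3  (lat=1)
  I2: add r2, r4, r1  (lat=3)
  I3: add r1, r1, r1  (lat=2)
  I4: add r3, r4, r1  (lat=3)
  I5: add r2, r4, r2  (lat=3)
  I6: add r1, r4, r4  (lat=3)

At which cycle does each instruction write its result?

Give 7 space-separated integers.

I0 add r4: issue@1 deps=(None,None) exec_start@1 write@4
I1 add r3: issue@2 deps=(None,None) exec_start@2 write@3
I2 add r2: issue@3 deps=(0,None) exec_start@4 write@7
I3 add r1: issue@4 deps=(None,None) exec_start@4 write@6
I4 add r3: issue@5 deps=(0,3) exec_start@6 write@9
I5 add r2: issue@6 deps=(0,2) exec_start@7 write@10
I6 add r1: issue@7 deps=(0,0) exec_start@7 write@10

Answer: 4 3 7 6 9 10 10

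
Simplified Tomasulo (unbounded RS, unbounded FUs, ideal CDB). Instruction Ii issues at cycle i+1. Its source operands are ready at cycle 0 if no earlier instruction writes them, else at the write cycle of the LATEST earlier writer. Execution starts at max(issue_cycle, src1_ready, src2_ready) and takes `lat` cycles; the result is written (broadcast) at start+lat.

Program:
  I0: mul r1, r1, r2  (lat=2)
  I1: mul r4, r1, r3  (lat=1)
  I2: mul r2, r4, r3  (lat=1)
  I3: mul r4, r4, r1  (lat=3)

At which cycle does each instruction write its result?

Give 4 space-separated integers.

I0 mul r1: issue@1 deps=(None,None) exec_start@1 write@3
I1 mul r4: issue@2 deps=(0,None) exec_start@3 write@4
I2 mul r2: issue@3 deps=(1,None) exec_start@4 write@5
I3 mul r4: issue@4 deps=(1,0) exec_start@4 write@7

Answer: 3 4 5 7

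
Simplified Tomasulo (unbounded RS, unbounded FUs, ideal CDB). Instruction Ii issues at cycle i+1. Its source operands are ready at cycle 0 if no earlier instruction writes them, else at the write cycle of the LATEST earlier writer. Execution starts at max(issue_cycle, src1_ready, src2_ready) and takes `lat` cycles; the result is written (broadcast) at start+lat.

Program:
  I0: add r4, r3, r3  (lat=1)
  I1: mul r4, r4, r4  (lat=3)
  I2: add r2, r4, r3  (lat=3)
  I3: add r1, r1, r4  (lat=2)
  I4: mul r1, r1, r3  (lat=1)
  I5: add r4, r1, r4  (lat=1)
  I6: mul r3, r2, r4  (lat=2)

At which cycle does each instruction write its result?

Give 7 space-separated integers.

Answer: 2 5 8 7 8 9 11

Derivation:
I0 add r4: issue@1 deps=(None,None) exec_start@1 write@2
I1 mul r4: issue@2 deps=(0,0) exec_start@2 write@5
I2 add r2: issue@3 deps=(1,None) exec_start@5 write@8
I3 add r1: issue@4 deps=(None,1) exec_start@5 write@7
I4 mul r1: issue@5 deps=(3,None) exec_start@7 write@8
I5 add r4: issue@6 deps=(4,1) exec_start@8 write@9
I6 mul r3: issue@7 deps=(2,5) exec_start@9 write@11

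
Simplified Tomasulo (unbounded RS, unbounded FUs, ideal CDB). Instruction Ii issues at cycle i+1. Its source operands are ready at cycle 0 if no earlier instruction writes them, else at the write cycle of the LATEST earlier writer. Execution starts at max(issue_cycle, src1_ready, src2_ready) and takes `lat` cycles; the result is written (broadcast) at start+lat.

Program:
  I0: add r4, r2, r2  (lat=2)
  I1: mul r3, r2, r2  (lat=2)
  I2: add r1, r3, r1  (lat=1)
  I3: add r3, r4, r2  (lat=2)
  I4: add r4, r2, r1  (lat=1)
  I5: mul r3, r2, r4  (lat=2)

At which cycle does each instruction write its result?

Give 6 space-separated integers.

I0 add r4: issue@1 deps=(None,None) exec_start@1 write@3
I1 mul r3: issue@2 deps=(None,None) exec_start@2 write@4
I2 add r1: issue@3 deps=(1,None) exec_start@4 write@5
I3 add r3: issue@4 deps=(0,None) exec_start@4 write@6
I4 add r4: issue@5 deps=(None,2) exec_start@5 write@6
I5 mul r3: issue@6 deps=(None,4) exec_start@6 write@8

Answer: 3 4 5 6 6 8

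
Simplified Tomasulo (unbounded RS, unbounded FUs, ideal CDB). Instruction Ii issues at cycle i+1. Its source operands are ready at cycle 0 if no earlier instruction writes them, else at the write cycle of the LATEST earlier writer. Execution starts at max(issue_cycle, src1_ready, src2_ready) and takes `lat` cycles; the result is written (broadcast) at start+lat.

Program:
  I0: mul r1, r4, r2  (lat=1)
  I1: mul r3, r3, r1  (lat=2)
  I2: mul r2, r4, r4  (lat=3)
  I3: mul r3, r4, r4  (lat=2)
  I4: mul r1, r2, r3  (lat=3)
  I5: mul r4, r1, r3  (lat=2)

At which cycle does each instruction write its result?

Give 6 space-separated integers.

Answer: 2 4 6 6 9 11

Derivation:
I0 mul r1: issue@1 deps=(None,None) exec_start@1 write@2
I1 mul r3: issue@2 deps=(None,0) exec_start@2 write@4
I2 mul r2: issue@3 deps=(None,None) exec_start@3 write@6
I3 mul r3: issue@4 deps=(None,None) exec_start@4 write@6
I4 mul r1: issue@5 deps=(2,3) exec_start@6 write@9
I5 mul r4: issue@6 deps=(4,3) exec_start@9 write@11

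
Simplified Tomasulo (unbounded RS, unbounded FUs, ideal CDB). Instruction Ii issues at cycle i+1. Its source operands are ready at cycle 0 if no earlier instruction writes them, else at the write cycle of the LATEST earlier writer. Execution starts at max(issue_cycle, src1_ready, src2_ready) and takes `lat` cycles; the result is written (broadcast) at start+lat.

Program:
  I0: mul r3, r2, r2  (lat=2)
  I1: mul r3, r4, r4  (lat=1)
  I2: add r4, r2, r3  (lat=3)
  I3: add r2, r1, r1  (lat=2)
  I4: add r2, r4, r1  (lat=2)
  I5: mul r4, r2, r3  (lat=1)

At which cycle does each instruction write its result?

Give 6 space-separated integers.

Answer: 3 3 6 6 8 9

Derivation:
I0 mul r3: issue@1 deps=(None,None) exec_start@1 write@3
I1 mul r3: issue@2 deps=(None,None) exec_start@2 write@3
I2 add r4: issue@3 deps=(None,1) exec_start@3 write@6
I3 add r2: issue@4 deps=(None,None) exec_start@4 write@6
I4 add r2: issue@5 deps=(2,None) exec_start@6 write@8
I5 mul r4: issue@6 deps=(4,1) exec_start@8 write@9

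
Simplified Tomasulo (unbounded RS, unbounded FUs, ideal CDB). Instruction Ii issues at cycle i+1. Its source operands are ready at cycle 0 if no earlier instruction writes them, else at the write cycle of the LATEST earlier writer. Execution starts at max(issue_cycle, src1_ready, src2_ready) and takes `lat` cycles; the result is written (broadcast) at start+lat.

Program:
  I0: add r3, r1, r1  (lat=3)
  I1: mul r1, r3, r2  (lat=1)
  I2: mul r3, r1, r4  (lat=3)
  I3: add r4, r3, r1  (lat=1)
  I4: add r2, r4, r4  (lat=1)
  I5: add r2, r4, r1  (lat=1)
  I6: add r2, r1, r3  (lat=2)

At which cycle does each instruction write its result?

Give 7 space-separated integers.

I0 add r3: issue@1 deps=(None,None) exec_start@1 write@4
I1 mul r1: issue@2 deps=(0,None) exec_start@4 write@5
I2 mul r3: issue@3 deps=(1,None) exec_start@5 write@8
I3 add r4: issue@4 deps=(2,1) exec_start@8 write@9
I4 add r2: issue@5 deps=(3,3) exec_start@9 write@10
I5 add r2: issue@6 deps=(3,1) exec_start@9 write@10
I6 add r2: issue@7 deps=(1,2) exec_start@8 write@10

Answer: 4 5 8 9 10 10 10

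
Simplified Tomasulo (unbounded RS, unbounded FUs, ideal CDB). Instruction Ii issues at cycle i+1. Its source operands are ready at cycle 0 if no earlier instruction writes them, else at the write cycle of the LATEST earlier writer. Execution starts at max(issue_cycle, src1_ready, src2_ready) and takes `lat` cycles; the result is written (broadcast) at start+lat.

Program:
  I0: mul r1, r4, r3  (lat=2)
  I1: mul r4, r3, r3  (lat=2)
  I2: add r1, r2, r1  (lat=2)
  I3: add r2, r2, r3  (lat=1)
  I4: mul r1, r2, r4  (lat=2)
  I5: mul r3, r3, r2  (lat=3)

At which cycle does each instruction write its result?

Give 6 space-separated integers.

Answer: 3 4 5 5 7 9

Derivation:
I0 mul r1: issue@1 deps=(None,None) exec_start@1 write@3
I1 mul r4: issue@2 deps=(None,None) exec_start@2 write@4
I2 add r1: issue@3 deps=(None,0) exec_start@3 write@5
I3 add r2: issue@4 deps=(None,None) exec_start@4 write@5
I4 mul r1: issue@5 deps=(3,1) exec_start@5 write@7
I5 mul r3: issue@6 deps=(None,3) exec_start@6 write@9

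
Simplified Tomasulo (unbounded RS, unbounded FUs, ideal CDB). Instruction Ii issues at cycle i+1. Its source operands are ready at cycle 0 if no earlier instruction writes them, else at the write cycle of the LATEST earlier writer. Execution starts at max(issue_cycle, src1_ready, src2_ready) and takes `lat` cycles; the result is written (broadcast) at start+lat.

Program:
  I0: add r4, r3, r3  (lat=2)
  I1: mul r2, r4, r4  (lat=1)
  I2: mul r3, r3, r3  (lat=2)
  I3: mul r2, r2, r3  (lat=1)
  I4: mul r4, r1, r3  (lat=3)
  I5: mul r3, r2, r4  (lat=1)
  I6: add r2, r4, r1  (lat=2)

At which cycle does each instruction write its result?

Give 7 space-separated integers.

I0 add r4: issue@1 deps=(None,None) exec_start@1 write@3
I1 mul r2: issue@2 deps=(0,0) exec_start@3 write@4
I2 mul r3: issue@3 deps=(None,None) exec_start@3 write@5
I3 mul r2: issue@4 deps=(1,2) exec_start@5 write@6
I4 mul r4: issue@5 deps=(None,2) exec_start@5 write@8
I5 mul r3: issue@6 deps=(3,4) exec_start@8 write@9
I6 add r2: issue@7 deps=(4,None) exec_start@8 write@10

Answer: 3 4 5 6 8 9 10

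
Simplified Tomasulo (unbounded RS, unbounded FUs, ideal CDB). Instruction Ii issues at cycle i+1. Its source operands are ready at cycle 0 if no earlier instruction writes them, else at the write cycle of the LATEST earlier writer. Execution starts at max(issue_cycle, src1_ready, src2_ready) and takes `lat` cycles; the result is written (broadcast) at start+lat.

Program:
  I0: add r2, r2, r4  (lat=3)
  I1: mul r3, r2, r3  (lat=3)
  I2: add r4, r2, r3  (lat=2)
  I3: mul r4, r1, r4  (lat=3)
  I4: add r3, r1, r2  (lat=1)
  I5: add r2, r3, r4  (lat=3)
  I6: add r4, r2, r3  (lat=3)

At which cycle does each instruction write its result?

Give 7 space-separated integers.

I0 add r2: issue@1 deps=(None,None) exec_start@1 write@4
I1 mul r3: issue@2 deps=(0,None) exec_start@4 write@7
I2 add r4: issue@3 deps=(0,1) exec_start@7 write@9
I3 mul r4: issue@4 deps=(None,2) exec_start@9 write@12
I4 add r3: issue@5 deps=(None,0) exec_start@5 write@6
I5 add r2: issue@6 deps=(4,3) exec_start@12 write@15
I6 add r4: issue@7 deps=(5,4) exec_start@15 write@18

Answer: 4 7 9 12 6 15 18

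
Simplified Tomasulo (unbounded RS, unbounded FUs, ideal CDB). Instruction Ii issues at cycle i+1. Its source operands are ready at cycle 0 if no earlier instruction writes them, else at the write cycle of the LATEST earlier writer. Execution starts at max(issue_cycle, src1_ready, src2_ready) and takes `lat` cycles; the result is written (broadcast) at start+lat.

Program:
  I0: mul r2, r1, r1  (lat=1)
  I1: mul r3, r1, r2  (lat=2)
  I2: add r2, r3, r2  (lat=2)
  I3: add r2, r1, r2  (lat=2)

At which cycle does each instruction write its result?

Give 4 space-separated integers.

I0 mul r2: issue@1 deps=(None,None) exec_start@1 write@2
I1 mul r3: issue@2 deps=(None,0) exec_start@2 write@4
I2 add r2: issue@3 deps=(1,0) exec_start@4 write@6
I3 add r2: issue@4 deps=(None,2) exec_start@6 write@8

Answer: 2 4 6 8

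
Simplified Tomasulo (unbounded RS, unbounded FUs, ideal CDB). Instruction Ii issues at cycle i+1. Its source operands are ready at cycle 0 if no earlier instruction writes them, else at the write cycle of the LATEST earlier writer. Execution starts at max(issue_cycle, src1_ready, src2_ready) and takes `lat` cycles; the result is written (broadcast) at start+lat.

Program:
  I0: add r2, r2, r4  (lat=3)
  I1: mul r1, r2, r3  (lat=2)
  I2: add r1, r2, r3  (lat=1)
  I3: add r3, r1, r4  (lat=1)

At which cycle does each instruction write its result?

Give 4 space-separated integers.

I0 add r2: issue@1 deps=(None,None) exec_start@1 write@4
I1 mul r1: issue@2 deps=(0,None) exec_start@4 write@6
I2 add r1: issue@3 deps=(0,None) exec_start@4 write@5
I3 add r3: issue@4 deps=(2,None) exec_start@5 write@6

Answer: 4 6 5 6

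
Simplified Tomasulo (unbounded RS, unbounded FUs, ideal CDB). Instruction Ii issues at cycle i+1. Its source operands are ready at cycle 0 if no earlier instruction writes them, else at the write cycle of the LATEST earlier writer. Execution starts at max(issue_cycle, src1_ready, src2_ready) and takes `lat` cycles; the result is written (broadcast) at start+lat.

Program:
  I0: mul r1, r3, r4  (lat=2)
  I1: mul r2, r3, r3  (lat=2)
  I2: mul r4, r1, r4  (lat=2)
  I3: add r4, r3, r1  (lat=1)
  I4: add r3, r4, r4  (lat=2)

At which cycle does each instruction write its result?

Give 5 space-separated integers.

I0 mul r1: issue@1 deps=(None,None) exec_start@1 write@3
I1 mul r2: issue@2 deps=(None,None) exec_start@2 write@4
I2 mul r4: issue@3 deps=(0,None) exec_start@3 write@5
I3 add r4: issue@4 deps=(None,0) exec_start@4 write@5
I4 add r3: issue@5 deps=(3,3) exec_start@5 write@7

Answer: 3 4 5 5 7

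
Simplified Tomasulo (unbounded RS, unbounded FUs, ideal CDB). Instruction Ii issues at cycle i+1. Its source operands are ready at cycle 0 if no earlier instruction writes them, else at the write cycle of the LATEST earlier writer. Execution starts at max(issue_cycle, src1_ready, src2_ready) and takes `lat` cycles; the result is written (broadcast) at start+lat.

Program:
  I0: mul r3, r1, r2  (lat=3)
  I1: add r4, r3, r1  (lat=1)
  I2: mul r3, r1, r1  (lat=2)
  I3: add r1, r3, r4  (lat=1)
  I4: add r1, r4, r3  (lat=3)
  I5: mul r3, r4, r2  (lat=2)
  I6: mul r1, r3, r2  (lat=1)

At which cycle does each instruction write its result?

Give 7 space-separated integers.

I0 mul r3: issue@1 deps=(None,None) exec_start@1 write@4
I1 add r4: issue@2 deps=(0,None) exec_start@4 write@5
I2 mul r3: issue@3 deps=(None,None) exec_start@3 write@5
I3 add r1: issue@4 deps=(2,1) exec_start@5 write@6
I4 add r1: issue@5 deps=(1,2) exec_start@5 write@8
I5 mul r3: issue@6 deps=(1,None) exec_start@6 write@8
I6 mul r1: issue@7 deps=(5,None) exec_start@8 write@9

Answer: 4 5 5 6 8 8 9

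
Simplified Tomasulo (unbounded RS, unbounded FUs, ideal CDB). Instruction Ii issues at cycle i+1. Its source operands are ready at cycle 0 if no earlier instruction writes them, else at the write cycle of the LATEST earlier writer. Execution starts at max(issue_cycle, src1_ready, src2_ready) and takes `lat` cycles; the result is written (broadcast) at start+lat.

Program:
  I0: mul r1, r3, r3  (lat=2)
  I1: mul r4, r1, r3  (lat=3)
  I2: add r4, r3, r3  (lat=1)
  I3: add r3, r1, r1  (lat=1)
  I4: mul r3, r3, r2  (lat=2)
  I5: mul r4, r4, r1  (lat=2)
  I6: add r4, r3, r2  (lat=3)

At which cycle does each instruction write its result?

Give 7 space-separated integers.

Answer: 3 6 4 5 7 8 10

Derivation:
I0 mul r1: issue@1 deps=(None,None) exec_start@1 write@3
I1 mul r4: issue@2 deps=(0,None) exec_start@3 write@6
I2 add r4: issue@3 deps=(None,None) exec_start@3 write@4
I3 add r3: issue@4 deps=(0,0) exec_start@4 write@5
I4 mul r3: issue@5 deps=(3,None) exec_start@5 write@7
I5 mul r4: issue@6 deps=(2,0) exec_start@6 write@8
I6 add r4: issue@7 deps=(4,None) exec_start@7 write@10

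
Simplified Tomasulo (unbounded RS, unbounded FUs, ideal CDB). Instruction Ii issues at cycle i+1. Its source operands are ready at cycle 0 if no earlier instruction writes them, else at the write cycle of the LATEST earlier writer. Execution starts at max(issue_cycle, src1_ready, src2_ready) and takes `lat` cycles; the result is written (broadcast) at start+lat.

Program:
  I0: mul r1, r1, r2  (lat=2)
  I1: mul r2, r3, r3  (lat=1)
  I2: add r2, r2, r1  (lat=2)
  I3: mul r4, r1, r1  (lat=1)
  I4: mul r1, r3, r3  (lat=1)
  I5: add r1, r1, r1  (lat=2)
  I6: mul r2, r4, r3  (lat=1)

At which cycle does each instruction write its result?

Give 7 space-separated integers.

I0 mul r1: issue@1 deps=(None,None) exec_start@1 write@3
I1 mul r2: issue@2 deps=(None,None) exec_start@2 write@3
I2 add r2: issue@3 deps=(1,0) exec_start@3 write@5
I3 mul r4: issue@4 deps=(0,0) exec_start@4 write@5
I4 mul r1: issue@5 deps=(None,None) exec_start@5 write@6
I5 add r1: issue@6 deps=(4,4) exec_start@6 write@8
I6 mul r2: issue@7 deps=(3,None) exec_start@7 write@8

Answer: 3 3 5 5 6 8 8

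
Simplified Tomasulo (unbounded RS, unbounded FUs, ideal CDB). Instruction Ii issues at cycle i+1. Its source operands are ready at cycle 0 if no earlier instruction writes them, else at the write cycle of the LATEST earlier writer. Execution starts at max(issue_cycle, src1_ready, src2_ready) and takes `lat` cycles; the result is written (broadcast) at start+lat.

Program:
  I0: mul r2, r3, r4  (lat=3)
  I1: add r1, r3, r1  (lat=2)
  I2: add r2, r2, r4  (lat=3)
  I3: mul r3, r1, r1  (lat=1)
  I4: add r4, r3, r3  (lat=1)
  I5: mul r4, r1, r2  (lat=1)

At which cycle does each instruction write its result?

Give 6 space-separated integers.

I0 mul r2: issue@1 deps=(None,None) exec_start@1 write@4
I1 add r1: issue@2 deps=(None,None) exec_start@2 write@4
I2 add r2: issue@3 deps=(0,None) exec_start@4 write@7
I3 mul r3: issue@4 deps=(1,1) exec_start@4 write@5
I4 add r4: issue@5 deps=(3,3) exec_start@5 write@6
I5 mul r4: issue@6 deps=(1,2) exec_start@7 write@8

Answer: 4 4 7 5 6 8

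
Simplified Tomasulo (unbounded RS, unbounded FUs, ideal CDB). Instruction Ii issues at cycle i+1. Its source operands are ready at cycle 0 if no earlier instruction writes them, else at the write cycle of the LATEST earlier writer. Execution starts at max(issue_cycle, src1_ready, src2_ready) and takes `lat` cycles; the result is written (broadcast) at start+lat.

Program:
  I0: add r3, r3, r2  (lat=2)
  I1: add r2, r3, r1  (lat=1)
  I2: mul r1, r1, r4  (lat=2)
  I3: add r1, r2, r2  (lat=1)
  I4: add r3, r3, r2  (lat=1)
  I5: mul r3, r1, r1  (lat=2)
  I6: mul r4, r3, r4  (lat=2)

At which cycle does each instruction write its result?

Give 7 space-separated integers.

I0 add r3: issue@1 deps=(None,None) exec_start@1 write@3
I1 add r2: issue@2 deps=(0,None) exec_start@3 write@4
I2 mul r1: issue@3 deps=(None,None) exec_start@3 write@5
I3 add r1: issue@4 deps=(1,1) exec_start@4 write@5
I4 add r3: issue@5 deps=(0,1) exec_start@5 write@6
I5 mul r3: issue@6 deps=(3,3) exec_start@6 write@8
I6 mul r4: issue@7 deps=(5,None) exec_start@8 write@10

Answer: 3 4 5 5 6 8 10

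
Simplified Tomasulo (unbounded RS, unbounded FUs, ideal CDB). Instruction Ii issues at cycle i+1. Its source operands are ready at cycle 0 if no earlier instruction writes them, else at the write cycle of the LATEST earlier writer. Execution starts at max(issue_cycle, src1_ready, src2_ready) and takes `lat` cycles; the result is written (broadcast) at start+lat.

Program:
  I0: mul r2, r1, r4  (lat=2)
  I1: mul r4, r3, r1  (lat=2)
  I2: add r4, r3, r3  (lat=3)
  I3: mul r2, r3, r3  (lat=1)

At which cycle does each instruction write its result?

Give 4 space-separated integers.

I0 mul r2: issue@1 deps=(None,None) exec_start@1 write@3
I1 mul r4: issue@2 deps=(None,None) exec_start@2 write@4
I2 add r4: issue@3 deps=(None,None) exec_start@3 write@6
I3 mul r2: issue@4 deps=(None,None) exec_start@4 write@5

Answer: 3 4 6 5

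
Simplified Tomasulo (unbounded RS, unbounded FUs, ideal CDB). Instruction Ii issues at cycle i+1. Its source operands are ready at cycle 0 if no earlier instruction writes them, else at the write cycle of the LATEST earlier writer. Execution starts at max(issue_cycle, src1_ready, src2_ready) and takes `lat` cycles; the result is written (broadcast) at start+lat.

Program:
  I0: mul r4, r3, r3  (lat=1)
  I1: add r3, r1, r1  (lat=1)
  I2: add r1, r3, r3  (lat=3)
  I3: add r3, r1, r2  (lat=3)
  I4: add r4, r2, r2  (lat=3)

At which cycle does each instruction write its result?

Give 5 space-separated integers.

Answer: 2 3 6 9 8

Derivation:
I0 mul r4: issue@1 deps=(None,None) exec_start@1 write@2
I1 add r3: issue@2 deps=(None,None) exec_start@2 write@3
I2 add r1: issue@3 deps=(1,1) exec_start@3 write@6
I3 add r3: issue@4 deps=(2,None) exec_start@6 write@9
I4 add r4: issue@5 deps=(None,None) exec_start@5 write@8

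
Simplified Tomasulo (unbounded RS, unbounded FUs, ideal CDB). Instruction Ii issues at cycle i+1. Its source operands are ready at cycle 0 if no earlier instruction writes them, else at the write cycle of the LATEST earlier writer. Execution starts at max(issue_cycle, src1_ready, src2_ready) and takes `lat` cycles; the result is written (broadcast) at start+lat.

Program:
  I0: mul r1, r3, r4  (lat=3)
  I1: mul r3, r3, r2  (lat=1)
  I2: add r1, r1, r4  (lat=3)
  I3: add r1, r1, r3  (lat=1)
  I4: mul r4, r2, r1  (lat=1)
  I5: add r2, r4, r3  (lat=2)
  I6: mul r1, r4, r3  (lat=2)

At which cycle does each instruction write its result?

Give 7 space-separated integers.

I0 mul r1: issue@1 deps=(None,None) exec_start@1 write@4
I1 mul r3: issue@2 deps=(None,None) exec_start@2 write@3
I2 add r1: issue@3 deps=(0,None) exec_start@4 write@7
I3 add r1: issue@4 deps=(2,1) exec_start@7 write@8
I4 mul r4: issue@5 deps=(None,3) exec_start@8 write@9
I5 add r2: issue@6 deps=(4,1) exec_start@9 write@11
I6 mul r1: issue@7 deps=(4,1) exec_start@9 write@11

Answer: 4 3 7 8 9 11 11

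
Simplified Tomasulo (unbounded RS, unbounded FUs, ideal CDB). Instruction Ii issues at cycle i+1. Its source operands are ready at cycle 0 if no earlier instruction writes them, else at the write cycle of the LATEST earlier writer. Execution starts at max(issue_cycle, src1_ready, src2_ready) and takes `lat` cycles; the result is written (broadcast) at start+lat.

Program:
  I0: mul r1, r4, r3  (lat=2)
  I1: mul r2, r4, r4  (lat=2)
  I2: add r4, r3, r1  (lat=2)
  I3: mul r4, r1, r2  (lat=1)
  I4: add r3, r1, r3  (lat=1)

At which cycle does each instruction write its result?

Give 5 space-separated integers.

Answer: 3 4 5 5 6

Derivation:
I0 mul r1: issue@1 deps=(None,None) exec_start@1 write@3
I1 mul r2: issue@2 deps=(None,None) exec_start@2 write@4
I2 add r4: issue@3 deps=(None,0) exec_start@3 write@5
I3 mul r4: issue@4 deps=(0,1) exec_start@4 write@5
I4 add r3: issue@5 deps=(0,None) exec_start@5 write@6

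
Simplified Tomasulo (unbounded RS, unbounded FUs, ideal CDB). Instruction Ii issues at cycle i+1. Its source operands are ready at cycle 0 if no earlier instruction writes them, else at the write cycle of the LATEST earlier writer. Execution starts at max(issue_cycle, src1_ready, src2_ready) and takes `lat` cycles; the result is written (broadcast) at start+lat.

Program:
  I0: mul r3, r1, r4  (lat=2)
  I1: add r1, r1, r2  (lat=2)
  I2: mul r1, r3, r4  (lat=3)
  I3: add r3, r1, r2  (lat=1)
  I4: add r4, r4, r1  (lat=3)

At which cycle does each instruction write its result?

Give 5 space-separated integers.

I0 mul r3: issue@1 deps=(None,None) exec_start@1 write@3
I1 add r1: issue@2 deps=(None,None) exec_start@2 write@4
I2 mul r1: issue@3 deps=(0,None) exec_start@3 write@6
I3 add r3: issue@4 deps=(2,None) exec_start@6 write@7
I4 add r4: issue@5 deps=(None,2) exec_start@6 write@9

Answer: 3 4 6 7 9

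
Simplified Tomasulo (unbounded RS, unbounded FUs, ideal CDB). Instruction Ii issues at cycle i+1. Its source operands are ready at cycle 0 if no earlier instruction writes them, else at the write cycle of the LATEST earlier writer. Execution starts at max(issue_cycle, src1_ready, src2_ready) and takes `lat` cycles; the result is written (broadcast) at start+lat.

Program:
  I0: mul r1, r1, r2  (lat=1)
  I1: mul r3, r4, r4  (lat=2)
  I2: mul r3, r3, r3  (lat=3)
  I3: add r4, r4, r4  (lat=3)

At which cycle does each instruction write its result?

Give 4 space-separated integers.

I0 mul r1: issue@1 deps=(None,None) exec_start@1 write@2
I1 mul r3: issue@2 deps=(None,None) exec_start@2 write@4
I2 mul r3: issue@3 deps=(1,1) exec_start@4 write@7
I3 add r4: issue@4 deps=(None,None) exec_start@4 write@7

Answer: 2 4 7 7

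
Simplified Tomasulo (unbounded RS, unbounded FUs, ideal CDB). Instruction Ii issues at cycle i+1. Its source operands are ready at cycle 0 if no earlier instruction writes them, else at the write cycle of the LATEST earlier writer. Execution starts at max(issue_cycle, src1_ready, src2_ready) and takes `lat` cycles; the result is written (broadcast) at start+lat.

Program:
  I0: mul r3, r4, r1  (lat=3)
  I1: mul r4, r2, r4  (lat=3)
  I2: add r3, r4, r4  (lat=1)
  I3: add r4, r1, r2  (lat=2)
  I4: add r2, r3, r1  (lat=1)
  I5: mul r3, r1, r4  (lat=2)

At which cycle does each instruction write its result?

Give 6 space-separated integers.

I0 mul r3: issue@1 deps=(None,None) exec_start@1 write@4
I1 mul r4: issue@2 deps=(None,None) exec_start@2 write@5
I2 add r3: issue@3 deps=(1,1) exec_start@5 write@6
I3 add r4: issue@4 deps=(None,None) exec_start@4 write@6
I4 add r2: issue@5 deps=(2,None) exec_start@6 write@7
I5 mul r3: issue@6 deps=(None,3) exec_start@6 write@8

Answer: 4 5 6 6 7 8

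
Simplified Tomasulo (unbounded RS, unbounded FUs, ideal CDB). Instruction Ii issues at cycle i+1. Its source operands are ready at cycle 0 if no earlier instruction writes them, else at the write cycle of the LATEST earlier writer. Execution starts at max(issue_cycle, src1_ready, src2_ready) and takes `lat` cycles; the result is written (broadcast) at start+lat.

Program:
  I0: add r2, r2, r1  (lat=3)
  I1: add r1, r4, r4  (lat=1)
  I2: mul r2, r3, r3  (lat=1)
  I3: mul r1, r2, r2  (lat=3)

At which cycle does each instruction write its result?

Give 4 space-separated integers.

Answer: 4 3 4 7

Derivation:
I0 add r2: issue@1 deps=(None,None) exec_start@1 write@4
I1 add r1: issue@2 deps=(None,None) exec_start@2 write@3
I2 mul r2: issue@3 deps=(None,None) exec_start@3 write@4
I3 mul r1: issue@4 deps=(2,2) exec_start@4 write@7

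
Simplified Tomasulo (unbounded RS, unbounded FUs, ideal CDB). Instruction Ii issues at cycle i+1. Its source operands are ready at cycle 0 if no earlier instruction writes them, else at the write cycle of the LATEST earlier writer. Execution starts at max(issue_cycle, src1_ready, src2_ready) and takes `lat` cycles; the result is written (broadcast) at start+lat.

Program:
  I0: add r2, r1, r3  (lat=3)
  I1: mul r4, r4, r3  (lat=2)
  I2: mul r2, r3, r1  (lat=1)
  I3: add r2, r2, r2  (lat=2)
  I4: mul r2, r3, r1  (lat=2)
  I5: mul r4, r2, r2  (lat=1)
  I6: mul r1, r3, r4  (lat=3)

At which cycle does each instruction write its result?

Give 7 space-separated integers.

I0 add r2: issue@1 deps=(None,None) exec_start@1 write@4
I1 mul r4: issue@2 deps=(None,None) exec_start@2 write@4
I2 mul r2: issue@3 deps=(None,None) exec_start@3 write@4
I3 add r2: issue@4 deps=(2,2) exec_start@4 write@6
I4 mul r2: issue@5 deps=(None,None) exec_start@5 write@7
I5 mul r4: issue@6 deps=(4,4) exec_start@7 write@8
I6 mul r1: issue@7 deps=(None,5) exec_start@8 write@11

Answer: 4 4 4 6 7 8 11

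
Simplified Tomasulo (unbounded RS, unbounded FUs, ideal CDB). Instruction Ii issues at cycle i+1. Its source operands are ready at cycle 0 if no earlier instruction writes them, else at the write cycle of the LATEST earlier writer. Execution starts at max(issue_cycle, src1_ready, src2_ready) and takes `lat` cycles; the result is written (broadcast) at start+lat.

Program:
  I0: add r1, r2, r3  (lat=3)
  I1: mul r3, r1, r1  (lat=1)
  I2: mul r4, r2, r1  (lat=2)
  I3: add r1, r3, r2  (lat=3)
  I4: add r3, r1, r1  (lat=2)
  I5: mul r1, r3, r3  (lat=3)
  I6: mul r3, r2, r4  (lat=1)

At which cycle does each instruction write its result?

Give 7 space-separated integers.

I0 add r1: issue@1 deps=(None,None) exec_start@1 write@4
I1 mul r3: issue@2 deps=(0,0) exec_start@4 write@5
I2 mul r4: issue@3 deps=(None,0) exec_start@4 write@6
I3 add r1: issue@4 deps=(1,None) exec_start@5 write@8
I4 add r3: issue@5 deps=(3,3) exec_start@8 write@10
I5 mul r1: issue@6 deps=(4,4) exec_start@10 write@13
I6 mul r3: issue@7 deps=(None,2) exec_start@7 write@8

Answer: 4 5 6 8 10 13 8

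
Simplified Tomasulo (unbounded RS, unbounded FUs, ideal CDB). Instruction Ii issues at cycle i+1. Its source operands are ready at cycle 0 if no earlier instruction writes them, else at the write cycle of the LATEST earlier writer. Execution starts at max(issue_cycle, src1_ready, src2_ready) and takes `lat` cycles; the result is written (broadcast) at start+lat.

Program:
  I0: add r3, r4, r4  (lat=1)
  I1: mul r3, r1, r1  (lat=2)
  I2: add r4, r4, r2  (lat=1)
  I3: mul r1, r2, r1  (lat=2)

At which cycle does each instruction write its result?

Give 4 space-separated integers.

I0 add r3: issue@1 deps=(None,None) exec_start@1 write@2
I1 mul r3: issue@2 deps=(None,None) exec_start@2 write@4
I2 add r4: issue@3 deps=(None,None) exec_start@3 write@4
I3 mul r1: issue@4 deps=(None,None) exec_start@4 write@6

Answer: 2 4 4 6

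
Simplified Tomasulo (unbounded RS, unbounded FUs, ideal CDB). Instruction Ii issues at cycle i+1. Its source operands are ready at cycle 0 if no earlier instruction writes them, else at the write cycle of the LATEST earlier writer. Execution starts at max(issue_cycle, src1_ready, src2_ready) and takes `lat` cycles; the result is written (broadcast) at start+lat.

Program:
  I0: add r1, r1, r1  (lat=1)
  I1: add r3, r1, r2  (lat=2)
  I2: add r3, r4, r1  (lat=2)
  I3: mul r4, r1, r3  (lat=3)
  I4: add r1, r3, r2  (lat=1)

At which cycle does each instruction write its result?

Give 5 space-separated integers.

Answer: 2 4 5 8 6

Derivation:
I0 add r1: issue@1 deps=(None,None) exec_start@1 write@2
I1 add r3: issue@2 deps=(0,None) exec_start@2 write@4
I2 add r3: issue@3 deps=(None,0) exec_start@3 write@5
I3 mul r4: issue@4 deps=(0,2) exec_start@5 write@8
I4 add r1: issue@5 deps=(2,None) exec_start@5 write@6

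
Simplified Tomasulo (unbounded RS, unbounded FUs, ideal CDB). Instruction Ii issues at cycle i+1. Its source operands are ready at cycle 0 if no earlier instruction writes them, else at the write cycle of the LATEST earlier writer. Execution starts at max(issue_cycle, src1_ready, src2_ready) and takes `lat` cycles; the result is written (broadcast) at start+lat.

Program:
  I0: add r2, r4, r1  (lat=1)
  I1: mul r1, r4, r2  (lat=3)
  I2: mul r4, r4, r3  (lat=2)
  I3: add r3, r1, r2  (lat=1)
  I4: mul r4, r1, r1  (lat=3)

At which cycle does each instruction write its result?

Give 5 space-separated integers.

I0 add r2: issue@1 deps=(None,None) exec_start@1 write@2
I1 mul r1: issue@2 deps=(None,0) exec_start@2 write@5
I2 mul r4: issue@3 deps=(None,None) exec_start@3 write@5
I3 add r3: issue@4 deps=(1,0) exec_start@5 write@6
I4 mul r4: issue@5 deps=(1,1) exec_start@5 write@8

Answer: 2 5 5 6 8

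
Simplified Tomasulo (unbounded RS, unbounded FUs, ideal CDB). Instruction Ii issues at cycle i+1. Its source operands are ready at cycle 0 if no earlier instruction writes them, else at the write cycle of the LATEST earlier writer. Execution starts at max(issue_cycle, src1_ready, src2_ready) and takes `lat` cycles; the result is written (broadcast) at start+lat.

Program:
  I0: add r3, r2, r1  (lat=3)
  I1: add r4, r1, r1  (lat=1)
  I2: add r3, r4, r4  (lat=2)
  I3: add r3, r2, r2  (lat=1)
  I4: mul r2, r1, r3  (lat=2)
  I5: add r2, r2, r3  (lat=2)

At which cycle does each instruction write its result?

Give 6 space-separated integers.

I0 add r3: issue@1 deps=(None,None) exec_start@1 write@4
I1 add r4: issue@2 deps=(None,None) exec_start@2 write@3
I2 add r3: issue@3 deps=(1,1) exec_start@3 write@5
I3 add r3: issue@4 deps=(None,None) exec_start@4 write@5
I4 mul r2: issue@5 deps=(None,3) exec_start@5 write@7
I5 add r2: issue@6 deps=(4,3) exec_start@7 write@9

Answer: 4 3 5 5 7 9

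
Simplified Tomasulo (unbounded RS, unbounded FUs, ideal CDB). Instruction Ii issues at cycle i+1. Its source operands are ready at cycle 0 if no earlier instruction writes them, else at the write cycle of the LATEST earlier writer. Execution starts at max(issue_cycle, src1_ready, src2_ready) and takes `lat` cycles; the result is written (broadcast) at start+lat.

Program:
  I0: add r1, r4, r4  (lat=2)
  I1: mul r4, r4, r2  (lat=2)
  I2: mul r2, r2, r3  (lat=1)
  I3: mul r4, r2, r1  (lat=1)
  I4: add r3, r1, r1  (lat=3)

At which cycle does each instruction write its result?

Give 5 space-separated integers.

Answer: 3 4 4 5 8

Derivation:
I0 add r1: issue@1 deps=(None,None) exec_start@1 write@3
I1 mul r4: issue@2 deps=(None,None) exec_start@2 write@4
I2 mul r2: issue@3 deps=(None,None) exec_start@3 write@4
I3 mul r4: issue@4 deps=(2,0) exec_start@4 write@5
I4 add r3: issue@5 deps=(0,0) exec_start@5 write@8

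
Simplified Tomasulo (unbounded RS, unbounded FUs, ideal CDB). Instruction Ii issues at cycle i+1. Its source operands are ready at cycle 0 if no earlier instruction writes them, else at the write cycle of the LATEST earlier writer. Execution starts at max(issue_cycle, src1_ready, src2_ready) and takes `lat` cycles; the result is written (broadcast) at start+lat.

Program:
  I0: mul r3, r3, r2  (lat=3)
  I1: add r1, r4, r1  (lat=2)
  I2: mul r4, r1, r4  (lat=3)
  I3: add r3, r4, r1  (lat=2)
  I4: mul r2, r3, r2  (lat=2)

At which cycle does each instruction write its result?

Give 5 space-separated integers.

Answer: 4 4 7 9 11

Derivation:
I0 mul r3: issue@1 deps=(None,None) exec_start@1 write@4
I1 add r1: issue@2 deps=(None,None) exec_start@2 write@4
I2 mul r4: issue@3 deps=(1,None) exec_start@4 write@7
I3 add r3: issue@4 deps=(2,1) exec_start@7 write@9
I4 mul r2: issue@5 deps=(3,None) exec_start@9 write@11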